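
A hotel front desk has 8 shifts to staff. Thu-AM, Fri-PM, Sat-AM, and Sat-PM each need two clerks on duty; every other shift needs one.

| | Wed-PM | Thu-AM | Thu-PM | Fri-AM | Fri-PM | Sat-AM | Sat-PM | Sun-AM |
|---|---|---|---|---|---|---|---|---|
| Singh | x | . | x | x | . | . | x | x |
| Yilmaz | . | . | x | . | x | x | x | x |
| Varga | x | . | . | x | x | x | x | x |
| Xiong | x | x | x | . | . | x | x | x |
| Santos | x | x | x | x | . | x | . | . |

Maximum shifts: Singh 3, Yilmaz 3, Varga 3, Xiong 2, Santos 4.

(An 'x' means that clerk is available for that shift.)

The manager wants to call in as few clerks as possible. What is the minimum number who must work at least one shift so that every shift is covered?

12 slots to fill and no one can take more than 4, so at least ⌈12/4⌉ = 3 clerks are needed.
Any 3 clerks together have capacity at most 4+3+3 = 10 < 12 slots, so 3 can never suffice.
Yilmaz, Varga, Xiong, and Santos alone can cover everything: Wed-PM→Santos, Thu-AM→Xiong+Santos, Thu-PM→Santos, Fri-AM→Varga, Fri-PM→Yilmaz+Varga, Sat-AM→Xiong+Santos, Sat-PM→Yilmaz+Varga, Sun-AM→Yilmaz.

4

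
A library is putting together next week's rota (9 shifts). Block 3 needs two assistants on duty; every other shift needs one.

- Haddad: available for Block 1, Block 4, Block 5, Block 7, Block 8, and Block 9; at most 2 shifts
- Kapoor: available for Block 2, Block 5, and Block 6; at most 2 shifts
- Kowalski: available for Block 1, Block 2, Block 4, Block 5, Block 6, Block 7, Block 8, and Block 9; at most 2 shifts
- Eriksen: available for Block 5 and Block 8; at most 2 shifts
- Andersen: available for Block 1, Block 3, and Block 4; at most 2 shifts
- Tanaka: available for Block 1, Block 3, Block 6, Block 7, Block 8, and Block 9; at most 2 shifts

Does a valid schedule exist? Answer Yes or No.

Yes

Block 3 can only be covered by Andersen and Tanaka, so that assignment is forced.
One valid schedule: Block 1→Kowalski, Block 2→Kapoor, Block 3→Andersen+Tanaka, Block 4→Haddad, Block 5→Eriksen, Block 6→Kapoor, Block 7→Haddad, Block 8→Eriksen, Block 9→Kowalski.
Loads: Haddad 2/2, Kapoor 2/2, Kowalski 2/2, Eriksen 2/2, Andersen 1/2, Tanaka 1/2 — all within limits.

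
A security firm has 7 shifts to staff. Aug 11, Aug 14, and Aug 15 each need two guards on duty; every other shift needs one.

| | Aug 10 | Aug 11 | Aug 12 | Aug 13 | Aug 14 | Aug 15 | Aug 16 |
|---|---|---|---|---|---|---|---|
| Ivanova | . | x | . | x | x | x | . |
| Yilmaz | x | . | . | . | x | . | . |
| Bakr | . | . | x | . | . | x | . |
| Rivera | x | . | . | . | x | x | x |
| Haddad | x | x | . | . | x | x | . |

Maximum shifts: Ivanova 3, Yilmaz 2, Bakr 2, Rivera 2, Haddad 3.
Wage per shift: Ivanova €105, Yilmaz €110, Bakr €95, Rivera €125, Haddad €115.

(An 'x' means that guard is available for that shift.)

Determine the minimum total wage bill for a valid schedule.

€1080

Aug 11 can only be covered by Ivanova and Haddad, so that assignment is forced.
Aug 12 can only be covered by Bakr, so that assignment is forced.
Aug 13 can only be covered by Ivanova, so that assignment is forced.
Picking the cheapest available guard for each shift independently would cost €1070, but that ignores the shift limits.
An optimal schedule: Aug 10→Yilmaz, Aug 11→Ivanova+Haddad, Aug 12→Bakr, Aug 13→Ivanova, Aug 14→Ivanova+Yilmaz, Aug 15→Bakr+Haddad, Aug 16→Rivera.
Total: 110 + 105 + 115 + 95 + 105 + 105 + 110 + 95 + 115 + 125 = €1080.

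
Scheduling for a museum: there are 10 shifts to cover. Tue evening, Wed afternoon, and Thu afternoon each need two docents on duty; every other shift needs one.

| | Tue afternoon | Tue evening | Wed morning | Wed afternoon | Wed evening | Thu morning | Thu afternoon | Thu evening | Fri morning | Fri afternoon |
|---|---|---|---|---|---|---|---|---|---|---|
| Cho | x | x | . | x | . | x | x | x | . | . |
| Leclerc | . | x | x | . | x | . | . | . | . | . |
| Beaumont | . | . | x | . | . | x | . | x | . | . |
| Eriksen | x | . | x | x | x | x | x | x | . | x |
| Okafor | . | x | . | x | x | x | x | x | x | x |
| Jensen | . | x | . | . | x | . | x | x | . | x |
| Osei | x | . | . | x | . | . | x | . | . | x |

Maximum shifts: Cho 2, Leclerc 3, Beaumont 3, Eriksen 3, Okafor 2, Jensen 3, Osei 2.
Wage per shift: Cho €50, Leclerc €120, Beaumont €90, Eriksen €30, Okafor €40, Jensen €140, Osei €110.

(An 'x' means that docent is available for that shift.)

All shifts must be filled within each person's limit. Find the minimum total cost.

€880

Fri morning can only be covered by Okafor, so that assignment is forced.
Picking the cheapest available docent for each shift independently would cost €450, but that ignores the shift limits.
An optimal schedule: Tue afternoon→Eriksen, Tue evening→Okafor+Leclerc, Wed morning→Beaumont, Wed afternoon→Cho+Osei, Wed evening→Eriksen, Thu morning→Beaumont, Thu afternoon→Cho+Osei, Thu evening→Beaumont, Fri morning→Okafor, Fri afternoon→Eriksen.
Total: 30 + 40 + 120 + 90 + 50 + 110 + 30 + 90 + 50 + 110 + 90 + 40 + 30 = €880.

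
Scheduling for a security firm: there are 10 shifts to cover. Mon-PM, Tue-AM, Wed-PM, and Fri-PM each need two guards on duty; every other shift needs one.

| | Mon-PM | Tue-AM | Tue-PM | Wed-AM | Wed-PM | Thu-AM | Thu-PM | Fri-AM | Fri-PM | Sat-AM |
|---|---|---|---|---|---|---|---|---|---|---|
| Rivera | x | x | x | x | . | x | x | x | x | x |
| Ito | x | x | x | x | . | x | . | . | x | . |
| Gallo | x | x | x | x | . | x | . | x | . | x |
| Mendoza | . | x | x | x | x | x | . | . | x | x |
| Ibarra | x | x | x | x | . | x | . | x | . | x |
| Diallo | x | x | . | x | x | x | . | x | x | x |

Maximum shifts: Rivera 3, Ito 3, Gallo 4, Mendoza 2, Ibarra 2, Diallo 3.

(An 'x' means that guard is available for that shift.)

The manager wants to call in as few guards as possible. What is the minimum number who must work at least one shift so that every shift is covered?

5

14 slots to fill and no one can take more than 4, so at least ⌈14/4⌉ = 4 guards are needed.
Any 4 guards together have capacity at most 4+3+3+3 = 13 < 14 slots, so 4 can never suffice.
Rivera, Ito, Gallo, Mendoza, and Diallo alone can cover everything: Mon-PM→Ito+Gallo, Tue-AM→Gallo+Diallo, Tue-PM→Rivera, Wed-AM→Ito, Wed-PM→Mendoza+Diallo, Thu-AM→Ito, Thu-PM→Rivera, Fri-AM→Rivera, Fri-PM→Mendoza+Diallo, Sat-AM→Gallo.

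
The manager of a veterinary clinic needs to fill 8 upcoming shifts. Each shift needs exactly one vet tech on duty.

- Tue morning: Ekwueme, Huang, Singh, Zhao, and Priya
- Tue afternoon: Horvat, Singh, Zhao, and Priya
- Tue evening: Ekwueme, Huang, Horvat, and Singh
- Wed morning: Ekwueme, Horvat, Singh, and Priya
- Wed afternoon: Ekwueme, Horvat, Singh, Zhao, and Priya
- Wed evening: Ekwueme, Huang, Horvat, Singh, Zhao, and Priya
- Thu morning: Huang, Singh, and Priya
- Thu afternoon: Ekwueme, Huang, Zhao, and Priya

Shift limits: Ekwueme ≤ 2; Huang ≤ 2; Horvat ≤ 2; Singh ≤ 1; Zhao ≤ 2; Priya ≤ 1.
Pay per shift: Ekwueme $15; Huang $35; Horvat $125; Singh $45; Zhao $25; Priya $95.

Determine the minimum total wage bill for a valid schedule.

Picking the cheapest available vet tech for each shift independently would cost $150, but that ignores the shift limits.
An optimal schedule: Tue morning→Huang, Tue afternoon→Zhao, Tue evening→Ekwueme, Wed morning→Ekwueme, Wed afternoon→Singh, Wed evening→Priya, Thu morning→Huang, Thu afternoon→Zhao.
Total: 35 + 25 + 15 + 15 + 45 + 95 + 35 + 25 = $290.

$290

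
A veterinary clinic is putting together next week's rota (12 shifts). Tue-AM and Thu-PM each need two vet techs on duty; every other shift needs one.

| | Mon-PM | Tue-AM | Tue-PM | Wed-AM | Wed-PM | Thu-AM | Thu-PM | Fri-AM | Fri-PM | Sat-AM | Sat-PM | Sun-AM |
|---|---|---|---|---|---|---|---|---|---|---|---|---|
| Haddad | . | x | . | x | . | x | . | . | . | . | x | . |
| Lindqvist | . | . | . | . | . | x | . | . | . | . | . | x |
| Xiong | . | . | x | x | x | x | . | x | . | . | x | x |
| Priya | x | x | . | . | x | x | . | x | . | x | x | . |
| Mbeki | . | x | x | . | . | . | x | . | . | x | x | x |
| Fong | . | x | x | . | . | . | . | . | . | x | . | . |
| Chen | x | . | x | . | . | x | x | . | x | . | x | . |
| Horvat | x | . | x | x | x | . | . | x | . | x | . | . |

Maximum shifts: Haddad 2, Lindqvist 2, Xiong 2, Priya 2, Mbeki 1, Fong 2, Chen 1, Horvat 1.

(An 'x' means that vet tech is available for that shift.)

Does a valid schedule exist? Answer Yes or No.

Shifts {Thu-PM, Fri-PM} need 3 worker-slots in total, but the vet techs available for any of those shifts (Mbeki and Chen) can supply at most 2 among them. So no valid schedule exists.

No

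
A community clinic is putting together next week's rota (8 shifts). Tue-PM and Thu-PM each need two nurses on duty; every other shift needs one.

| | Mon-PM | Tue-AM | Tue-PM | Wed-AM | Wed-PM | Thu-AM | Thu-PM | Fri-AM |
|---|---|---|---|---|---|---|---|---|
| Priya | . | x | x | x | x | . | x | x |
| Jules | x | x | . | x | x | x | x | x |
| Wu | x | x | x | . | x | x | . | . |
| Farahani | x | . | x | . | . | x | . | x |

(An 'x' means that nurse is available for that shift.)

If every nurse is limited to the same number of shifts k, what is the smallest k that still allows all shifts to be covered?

3

With 4 nurses and 10 worker-slots to fill, someone must work at least ⌈10/4⌉ = 3 shifts, so k ≥ 3.
k = 3 works: Mon-PM→Jules, Tue-AM→Priya, Tue-PM→Wu+Farahani, Wed-AM→Priya, Wed-PM→Jules, Thu-AM→Wu, Thu-PM→Priya+Jules, Fri-AM→Farahani.
Loads: Priya 3, Jules 3, Wu 2, Farahani 2 — all ≤ 3.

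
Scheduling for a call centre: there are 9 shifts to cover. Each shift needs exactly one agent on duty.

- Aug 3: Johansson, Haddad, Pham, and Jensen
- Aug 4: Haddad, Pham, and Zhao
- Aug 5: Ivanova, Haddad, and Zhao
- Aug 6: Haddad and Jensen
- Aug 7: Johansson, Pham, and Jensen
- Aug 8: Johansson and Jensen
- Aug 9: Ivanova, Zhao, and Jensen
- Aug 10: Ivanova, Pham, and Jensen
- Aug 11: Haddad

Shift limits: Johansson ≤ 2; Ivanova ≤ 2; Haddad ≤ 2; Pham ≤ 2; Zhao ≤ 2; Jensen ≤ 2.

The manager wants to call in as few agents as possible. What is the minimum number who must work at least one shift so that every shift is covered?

5

9 slots to fill and no one can take more than 2, so at least ⌈9/2⌉ = 5 agents are needed.
Johansson, Ivanova, Haddad, Pham, and Zhao alone can cover everything: Aug 3→Pham, Aug 4→Pham, Aug 5→Zhao, Aug 6→Haddad, Aug 7→Johansson, Aug 8→Johansson, Aug 9→Ivanova, Aug 10→Ivanova, Aug 11→Haddad.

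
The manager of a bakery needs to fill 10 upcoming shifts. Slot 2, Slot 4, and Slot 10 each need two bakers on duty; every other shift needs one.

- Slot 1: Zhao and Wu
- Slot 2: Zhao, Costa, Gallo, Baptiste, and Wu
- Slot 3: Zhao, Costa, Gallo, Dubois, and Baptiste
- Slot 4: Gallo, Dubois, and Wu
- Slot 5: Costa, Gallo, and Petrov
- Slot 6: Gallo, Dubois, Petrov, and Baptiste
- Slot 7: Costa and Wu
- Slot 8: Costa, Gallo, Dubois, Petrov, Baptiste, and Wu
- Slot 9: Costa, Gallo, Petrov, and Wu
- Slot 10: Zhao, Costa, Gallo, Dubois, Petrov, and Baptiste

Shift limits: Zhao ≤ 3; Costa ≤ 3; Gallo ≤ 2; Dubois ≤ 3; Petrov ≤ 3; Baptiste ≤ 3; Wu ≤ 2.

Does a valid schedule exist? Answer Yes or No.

Yes

One valid schedule: Slot 1→Zhao, Slot 2→Zhao+Baptiste, Slot 3→Zhao, Slot 4→Gallo+Dubois, Slot 5→Costa, Slot 6→Gallo, Slot 7→Costa, Slot 8→Dubois, Slot 9→Costa, Slot 10→Dubois+Petrov.
Loads: Zhao 3/3, Costa 3/3, Gallo 2/2, Dubois 3/3, Petrov 1/3, Baptiste 1/3, Wu 0/2 — all within limits.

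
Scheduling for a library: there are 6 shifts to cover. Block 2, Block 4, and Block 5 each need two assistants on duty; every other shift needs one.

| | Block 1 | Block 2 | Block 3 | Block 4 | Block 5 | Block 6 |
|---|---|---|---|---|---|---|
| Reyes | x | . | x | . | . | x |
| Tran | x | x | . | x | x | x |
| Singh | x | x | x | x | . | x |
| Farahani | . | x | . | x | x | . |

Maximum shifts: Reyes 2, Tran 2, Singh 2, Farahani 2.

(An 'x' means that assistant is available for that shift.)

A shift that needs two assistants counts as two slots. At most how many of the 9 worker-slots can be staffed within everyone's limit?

8

Total capacity across all assistants is 2+2+2+2 = 8, and 9 slots are needed, so at most 8 can be filled.
An assignment achieving 8: Block 1→Reyes, Block 2→Tran+Singh, Block 3→Reyes, Block 4→Singh+Farahani, Block 5→Tran+Farahani.
Loads: Reyes 2/2, Tran 2/2, Singh 2/2, Farahani 2/2.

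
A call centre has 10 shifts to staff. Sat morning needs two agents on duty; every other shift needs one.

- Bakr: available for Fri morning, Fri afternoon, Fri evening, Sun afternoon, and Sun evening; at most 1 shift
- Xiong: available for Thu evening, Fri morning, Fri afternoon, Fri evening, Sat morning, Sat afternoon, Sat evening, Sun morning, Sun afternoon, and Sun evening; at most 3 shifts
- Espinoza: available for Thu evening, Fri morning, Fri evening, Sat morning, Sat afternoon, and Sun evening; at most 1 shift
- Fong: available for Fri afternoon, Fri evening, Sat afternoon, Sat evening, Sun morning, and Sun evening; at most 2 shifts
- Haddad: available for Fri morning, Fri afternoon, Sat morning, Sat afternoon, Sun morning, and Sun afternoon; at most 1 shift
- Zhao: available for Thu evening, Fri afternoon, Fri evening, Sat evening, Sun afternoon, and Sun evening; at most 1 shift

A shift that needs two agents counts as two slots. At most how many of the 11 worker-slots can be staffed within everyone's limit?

9

Total capacity across all agents is 1+3+1+2+1+1 = 9, and 11 slots are needed, so at most 9 can be filled.
An assignment achieving 9: Thu evening→Xiong, Fri morning→Bakr, Fri afternoon→Zhao, Sat morning→Xiong+Espinoza, Sat afternoon→Fong, Sat evening→Xiong, Sun morning→Fong, Sun afternoon→Haddad.
Loads: Bakr 1/1, Xiong 3/3, Espinoza 1/1, Fong 2/2, Haddad 1/1, Zhao 1/1.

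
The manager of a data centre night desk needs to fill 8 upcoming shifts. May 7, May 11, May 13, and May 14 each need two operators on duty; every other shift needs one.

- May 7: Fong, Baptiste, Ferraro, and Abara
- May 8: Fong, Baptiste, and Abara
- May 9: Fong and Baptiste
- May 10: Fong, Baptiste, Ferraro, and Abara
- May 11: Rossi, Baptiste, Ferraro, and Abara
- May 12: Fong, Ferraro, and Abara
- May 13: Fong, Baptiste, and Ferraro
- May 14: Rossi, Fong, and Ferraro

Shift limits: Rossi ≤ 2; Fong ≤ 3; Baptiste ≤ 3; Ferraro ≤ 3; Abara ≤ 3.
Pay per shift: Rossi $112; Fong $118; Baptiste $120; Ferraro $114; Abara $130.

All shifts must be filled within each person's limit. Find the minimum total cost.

Picking the cheapest available operator for each shift independently would cost $1380, but that ignores the shift limits.
An optimal schedule: May 7→Baptiste+Ferraro, May 8→Fong, May 9→Fong, May 10→Baptiste, May 11→Rossi+Abara, May 12→Fong, May 13→Baptiste+Ferraro, May 14→Rossi+Ferraro.
Total: 120 + 114 + 118 + 118 + 120 + 112 + 130 + 118 + 120 + 114 + 112 + 114 = $1410.

$1410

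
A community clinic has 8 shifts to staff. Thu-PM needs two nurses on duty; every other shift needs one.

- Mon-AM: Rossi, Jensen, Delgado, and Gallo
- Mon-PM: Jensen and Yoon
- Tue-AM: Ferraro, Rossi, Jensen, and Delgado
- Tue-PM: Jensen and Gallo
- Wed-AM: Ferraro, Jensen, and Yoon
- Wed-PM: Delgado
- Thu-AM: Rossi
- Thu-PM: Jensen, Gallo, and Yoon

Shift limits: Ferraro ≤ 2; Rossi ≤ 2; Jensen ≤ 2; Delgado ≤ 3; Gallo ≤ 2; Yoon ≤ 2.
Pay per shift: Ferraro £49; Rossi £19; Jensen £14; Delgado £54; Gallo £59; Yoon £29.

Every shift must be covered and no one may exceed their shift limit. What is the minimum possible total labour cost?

Wed-PM can only be covered by Delgado, so that assignment is forced.
Thu-AM can only be covered by Rossi, so that assignment is forced.
Picking the cheapest available nurse for each shift independently would cost £186, but that ignores the shift limits.
An optimal schedule: Mon-AM→Rossi, Mon-PM→Yoon, Tue-AM→Ferraro, Tue-PM→Jensen, Wed-AM→Ferraro, Wed-PM→Delgado, Thu-AM→Rossi, Thu-PM→Jensen+Yoon.
Total: 19 + 29 + 49 + 14 + 49 + 54 + 19 + 14 + 29 = £276.

£276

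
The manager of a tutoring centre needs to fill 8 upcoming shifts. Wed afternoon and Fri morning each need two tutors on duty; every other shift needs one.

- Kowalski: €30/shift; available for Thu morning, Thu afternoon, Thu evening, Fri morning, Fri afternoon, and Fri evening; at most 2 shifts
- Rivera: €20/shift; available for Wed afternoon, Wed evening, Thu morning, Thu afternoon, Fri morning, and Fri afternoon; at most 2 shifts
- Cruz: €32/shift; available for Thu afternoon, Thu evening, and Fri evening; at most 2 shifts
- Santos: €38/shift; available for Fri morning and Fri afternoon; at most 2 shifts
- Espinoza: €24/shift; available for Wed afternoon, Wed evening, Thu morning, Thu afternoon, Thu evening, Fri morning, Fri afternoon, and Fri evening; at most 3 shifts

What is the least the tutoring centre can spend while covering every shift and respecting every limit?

Wed afternoon can only be covered by Rivera and Espinoza, so that assignment is forced.
Picking the cheapest available tutor for each shift independently would cost €216, but that ignores the shift limits.
An optimal schedule: Wed afternoon→Rivera+Espinoza, Wed evening→Rivera, Thu morning→Espinoza, Thu afternoon→Cruz, Thu evening→Espinoza, Fri morning→Kowalski+Santos, Fri afternoon→Kowalski, Fri evening→Cruz.
Total: 20 + 24 + 20 + 24 + 32 + 24 + 30 + 38 + 30 + 32 = €274.

€274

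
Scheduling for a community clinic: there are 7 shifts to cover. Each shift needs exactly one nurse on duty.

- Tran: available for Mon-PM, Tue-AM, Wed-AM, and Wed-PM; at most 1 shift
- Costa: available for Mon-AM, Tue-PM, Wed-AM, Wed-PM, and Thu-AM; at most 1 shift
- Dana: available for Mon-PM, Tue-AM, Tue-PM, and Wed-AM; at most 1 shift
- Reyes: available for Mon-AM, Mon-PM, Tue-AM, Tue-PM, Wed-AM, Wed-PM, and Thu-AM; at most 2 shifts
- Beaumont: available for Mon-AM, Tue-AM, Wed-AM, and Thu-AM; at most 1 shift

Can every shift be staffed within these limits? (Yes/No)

No

Total capacity is 1+1+1+2+1 = 6 but 7 worker-slots are needed — infeasible.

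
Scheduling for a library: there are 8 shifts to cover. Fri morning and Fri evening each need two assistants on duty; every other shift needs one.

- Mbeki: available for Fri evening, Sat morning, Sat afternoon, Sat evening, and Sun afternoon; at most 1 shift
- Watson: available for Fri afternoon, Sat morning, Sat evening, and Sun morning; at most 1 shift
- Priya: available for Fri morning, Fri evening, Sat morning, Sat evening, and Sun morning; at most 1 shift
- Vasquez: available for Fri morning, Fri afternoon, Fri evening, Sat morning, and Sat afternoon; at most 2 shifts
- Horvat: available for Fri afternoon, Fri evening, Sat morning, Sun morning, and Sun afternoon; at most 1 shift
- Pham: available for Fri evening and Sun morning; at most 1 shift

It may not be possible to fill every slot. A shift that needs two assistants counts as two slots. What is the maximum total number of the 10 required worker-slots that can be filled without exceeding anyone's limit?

7

Total capacity across all assistants is 1+1+1+2+1+1 = 7, and 10 slots are needed, so at most 7 can be filled.
An assignment achieving 7: Fri morning→Priya+Vasquez, Fri afternoon→Watson, Fri evening→Vasquez, Sat afternoon→Mbeki, Sun morning→Pham, Sun afternoon→Horvat.
Loads: Mbeki 1/1, Watson 1/1, Priya 1/1, Vasquez 2/2, Horvat 1/1, Pham 1/1.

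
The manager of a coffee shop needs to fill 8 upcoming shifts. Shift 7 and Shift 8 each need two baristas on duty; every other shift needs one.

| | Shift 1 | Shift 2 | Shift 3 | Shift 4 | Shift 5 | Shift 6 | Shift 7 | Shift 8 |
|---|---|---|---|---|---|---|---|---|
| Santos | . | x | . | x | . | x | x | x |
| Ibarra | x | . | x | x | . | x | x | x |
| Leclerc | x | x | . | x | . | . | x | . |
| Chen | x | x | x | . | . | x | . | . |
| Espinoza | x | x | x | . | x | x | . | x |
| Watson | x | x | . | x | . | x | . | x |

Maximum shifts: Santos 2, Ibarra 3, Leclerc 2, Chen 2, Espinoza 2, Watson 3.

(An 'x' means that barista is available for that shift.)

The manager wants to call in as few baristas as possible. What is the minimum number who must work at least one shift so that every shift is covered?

4

10 slots to fill and no one can take more than 3, so at least ⌈10/3⌉ = 4 baristas are needed.
Santos, Ibarra, Espinoza, and Watson alone can cover everything: Shift 1→Ibarra, Shift 2→Santos, Shift 3→Ibarra, Shift 4→Watson, Shift 5→Espinoza, Shift 6→Watson, Shift 7→Santos+Ibarra, Shift 8→Espinoza+Watson.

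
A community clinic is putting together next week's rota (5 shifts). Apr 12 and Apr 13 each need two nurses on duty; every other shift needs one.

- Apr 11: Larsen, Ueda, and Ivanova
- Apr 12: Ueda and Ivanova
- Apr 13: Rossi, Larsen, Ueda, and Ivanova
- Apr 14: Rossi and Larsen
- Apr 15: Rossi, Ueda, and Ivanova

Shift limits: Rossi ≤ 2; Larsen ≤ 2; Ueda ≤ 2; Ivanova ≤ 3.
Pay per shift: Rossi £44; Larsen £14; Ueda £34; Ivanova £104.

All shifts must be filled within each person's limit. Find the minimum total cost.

£288

Apr 12 can only be covered by Ueda and Ivanova, so that assignment is forced.
Picking the cheapest available nurse for each shift independently would cost £248, but that ignores the shift limits.
An optimal schedule: Apr 11→Larsen, Apr 12→Ueda+Ivanova, Apr 13→Larsen+Ueda, Apr 14→Rossi, Apr 15→Rossi.
Total: 14 + 34 + 104 + 14 + 34 + 44 + 44 = £288.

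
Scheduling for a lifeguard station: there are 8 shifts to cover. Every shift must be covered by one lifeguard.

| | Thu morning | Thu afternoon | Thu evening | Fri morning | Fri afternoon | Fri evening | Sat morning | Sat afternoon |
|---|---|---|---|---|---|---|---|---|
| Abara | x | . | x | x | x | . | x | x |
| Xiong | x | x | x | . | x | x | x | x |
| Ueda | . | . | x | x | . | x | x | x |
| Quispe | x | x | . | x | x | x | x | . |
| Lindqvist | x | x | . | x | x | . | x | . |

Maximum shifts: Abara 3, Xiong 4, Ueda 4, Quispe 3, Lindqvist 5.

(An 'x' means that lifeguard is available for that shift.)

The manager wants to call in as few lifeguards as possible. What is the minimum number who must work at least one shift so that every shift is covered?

8 slots to fill and no one can take more than 5, so at least ⌈8/5⌉ = 2 lifeguards are needed.
Xiong and Ueda alone can cover everything: Thu morning→Xiong, Thu afternoon→Xiong, Thu evening→Xiong, Fri morning→Ueda, Fri afternoon→Xiong, Fri evening→Ueda, Sat morning→Ueda, Sat afternoon→Ueda.

2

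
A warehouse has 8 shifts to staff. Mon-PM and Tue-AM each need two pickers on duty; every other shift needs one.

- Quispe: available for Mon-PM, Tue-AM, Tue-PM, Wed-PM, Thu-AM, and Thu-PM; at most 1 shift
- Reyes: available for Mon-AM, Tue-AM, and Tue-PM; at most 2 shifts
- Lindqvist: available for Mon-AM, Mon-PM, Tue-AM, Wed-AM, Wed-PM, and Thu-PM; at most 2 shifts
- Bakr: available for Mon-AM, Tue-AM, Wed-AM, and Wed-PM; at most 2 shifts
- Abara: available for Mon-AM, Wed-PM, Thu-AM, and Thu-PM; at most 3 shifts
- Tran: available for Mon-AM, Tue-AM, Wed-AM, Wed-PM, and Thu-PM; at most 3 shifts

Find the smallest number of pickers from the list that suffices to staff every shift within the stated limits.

5

10 slots to fill and no one can take more than 3, so at least ⌈10/3⌉ = 4 pickers are needed.
No set of 4 pickers can cover every shift (each such set leaves at least one shift with no one available or exceeds a cap).
Quispe, Reyes, Lindqvist, Bakr, and Abara alone can cover everything: Mon-AM→Bakr, Mon-PM→Quispe+Lindqvist, Tue-AM→Reyes+Bakr, Tue-PM→Reyes, Wed-AM→Lindqvist, Wed-PM→Abara, Thu-AM→Abara, Thu-PM→Abara.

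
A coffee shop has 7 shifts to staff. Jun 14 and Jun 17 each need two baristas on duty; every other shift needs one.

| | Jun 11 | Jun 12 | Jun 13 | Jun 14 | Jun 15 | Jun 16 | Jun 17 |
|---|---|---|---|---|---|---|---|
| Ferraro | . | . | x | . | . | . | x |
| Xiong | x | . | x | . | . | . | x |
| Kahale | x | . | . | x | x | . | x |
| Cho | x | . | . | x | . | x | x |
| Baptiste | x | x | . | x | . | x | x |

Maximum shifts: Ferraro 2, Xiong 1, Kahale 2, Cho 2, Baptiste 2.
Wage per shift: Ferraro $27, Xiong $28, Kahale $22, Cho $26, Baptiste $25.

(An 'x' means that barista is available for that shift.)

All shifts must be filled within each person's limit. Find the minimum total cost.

Jun 12 can only be covered by Baptiste, so that assignment is forced.
Jun 15 can only be covered by Kahale, so that assignment is forced.
Picking the cheapest available barista for each shift independently would cost $215, but that ignores the shift limits.
An optimal schedule: Jun 11→Xiong, Jun 12→Baptiste, Jun 13→Ferraro, Jun 14→Kahale+Cho, Jun 15→Kahale, Jun 16→Cho, Jun 17→Ferraro+Baptiste.
Total: 28 + 25 + 27 + 22 + 26 + 22 + 26 + 27 + 25 = $228.

$228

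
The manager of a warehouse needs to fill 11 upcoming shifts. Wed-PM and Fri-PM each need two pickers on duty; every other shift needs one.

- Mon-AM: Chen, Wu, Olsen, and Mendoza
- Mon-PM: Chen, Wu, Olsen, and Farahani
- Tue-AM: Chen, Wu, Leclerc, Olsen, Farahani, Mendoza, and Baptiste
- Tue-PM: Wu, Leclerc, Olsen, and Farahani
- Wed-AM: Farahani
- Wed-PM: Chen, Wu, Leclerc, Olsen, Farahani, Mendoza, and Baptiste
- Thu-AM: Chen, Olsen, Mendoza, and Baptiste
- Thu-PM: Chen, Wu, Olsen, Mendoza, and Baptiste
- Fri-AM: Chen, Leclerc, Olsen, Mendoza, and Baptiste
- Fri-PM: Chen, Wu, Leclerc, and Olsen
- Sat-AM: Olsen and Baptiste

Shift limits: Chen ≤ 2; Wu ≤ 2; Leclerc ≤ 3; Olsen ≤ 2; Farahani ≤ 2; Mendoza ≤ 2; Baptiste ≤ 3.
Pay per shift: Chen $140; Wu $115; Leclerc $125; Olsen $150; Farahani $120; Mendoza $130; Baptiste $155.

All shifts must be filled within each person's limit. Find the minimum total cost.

Wed-AM can only be covered by Farahani, so that assignment is forced.
Picking the cheapest available picker for each shift independently would cost $1575, but that ignores the shift limits.
An optimal schedule: Mon-AM→Chen, Mon-PM→Chen, Tue-AM→Leclerc, Tue-PM→Wu, Wed-AM→Farahani, Wed-PM→Farahani+Mendoza, Thu-AM→Olsen, Thu-PM→Mendoza, Fri-AM→Leclerc, Fri-PM→Wu+Leclerc, Sat-AM→Olsen.
Total: 140 + 140 + 125 + 115 + 120 + 120 + 130 + 150 + 130 + 125 + 115 + 125 + 150 = $1685.

$1685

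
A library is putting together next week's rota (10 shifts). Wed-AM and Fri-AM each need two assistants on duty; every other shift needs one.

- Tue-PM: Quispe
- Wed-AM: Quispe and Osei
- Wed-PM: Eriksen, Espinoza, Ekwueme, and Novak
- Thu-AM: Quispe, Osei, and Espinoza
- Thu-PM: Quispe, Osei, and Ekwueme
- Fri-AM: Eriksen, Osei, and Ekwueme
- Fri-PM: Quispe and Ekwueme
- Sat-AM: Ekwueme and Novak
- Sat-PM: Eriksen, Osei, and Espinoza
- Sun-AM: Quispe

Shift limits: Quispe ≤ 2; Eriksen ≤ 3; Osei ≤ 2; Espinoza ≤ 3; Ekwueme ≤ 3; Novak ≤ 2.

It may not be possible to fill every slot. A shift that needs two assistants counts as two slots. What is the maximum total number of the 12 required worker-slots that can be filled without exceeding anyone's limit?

11

Total capacity across all assistants is 2+3+2+3+3+2 = 15, and 12 slots are needed, so at most 12 can be filled.
Shifts {Tue-PM, Wed-AM, Sun-AM} need 4 slots but only Quispe and Osei are available for them, supplying at most 3 — so at least 1 slot must go unfilled.
An assignment achieving 11: Tue-PM→Quispe, Wed-AM→Osei, Wed-PM→Eriksen, Thu-AM→Espinoza, Thu-PM→Osei, Fri-AM→Eriksen+Ekwueme, Fri-PM→Ekwueme, Sat-AM→Ekwueme, Sat-PM→Eriksen, Sun-AM→Quispe.
Loads: Quispe 2/2, Eriksen 3/3, Osei 2/2, Espinoza 1/3, Ekwueme 3/3, Novak 0/2.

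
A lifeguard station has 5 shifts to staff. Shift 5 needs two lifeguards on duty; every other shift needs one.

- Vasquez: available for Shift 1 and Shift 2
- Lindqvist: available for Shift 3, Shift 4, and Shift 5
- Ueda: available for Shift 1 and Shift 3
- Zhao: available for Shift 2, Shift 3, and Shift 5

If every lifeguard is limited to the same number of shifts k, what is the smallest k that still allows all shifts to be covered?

With 4 lifeguards and 6 worker-slots to fill, someone must work at least ⌈6/4⌉ = 2 shifts, so k ≥ 2.
k = 2 works: Shift 1→Vasquez, Shift 2→Vasquez, Shift 3→Ueda, Shift 4→Lindqvist, Shift 5→Lindqvist+Zhao.
Loads: Vasquez 2, Lindqvist 2, Ueda 1, Zhao 1 — all ≤ 2.

2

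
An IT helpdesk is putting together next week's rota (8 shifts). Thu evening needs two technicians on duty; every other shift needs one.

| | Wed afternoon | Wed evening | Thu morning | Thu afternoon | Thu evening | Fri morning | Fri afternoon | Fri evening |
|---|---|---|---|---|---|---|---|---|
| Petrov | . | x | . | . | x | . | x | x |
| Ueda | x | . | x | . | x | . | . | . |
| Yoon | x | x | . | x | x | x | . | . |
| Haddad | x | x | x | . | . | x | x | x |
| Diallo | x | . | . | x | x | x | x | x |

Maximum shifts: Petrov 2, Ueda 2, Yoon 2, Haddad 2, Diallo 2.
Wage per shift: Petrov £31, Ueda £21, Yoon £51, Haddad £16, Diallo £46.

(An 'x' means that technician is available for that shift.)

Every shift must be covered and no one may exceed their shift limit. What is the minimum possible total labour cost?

£279

Picking the cheapest available technician for each shift independently would cost £194, but that ignores the shift limits.
An optimal schedule: Wed afternoon→Ueda, Wed evening→Haddad, Thu morning→Haddad, Thu afternoon→Diallo, Thu evening→Ueda+Yoon, Fri morning→Diallo, Fri afternoon→Petrov, Fri evening→Petrov.
Total: 21 + 16 + 16 + 46 + 21 + 51 + 46 + 31 + 31 = £279.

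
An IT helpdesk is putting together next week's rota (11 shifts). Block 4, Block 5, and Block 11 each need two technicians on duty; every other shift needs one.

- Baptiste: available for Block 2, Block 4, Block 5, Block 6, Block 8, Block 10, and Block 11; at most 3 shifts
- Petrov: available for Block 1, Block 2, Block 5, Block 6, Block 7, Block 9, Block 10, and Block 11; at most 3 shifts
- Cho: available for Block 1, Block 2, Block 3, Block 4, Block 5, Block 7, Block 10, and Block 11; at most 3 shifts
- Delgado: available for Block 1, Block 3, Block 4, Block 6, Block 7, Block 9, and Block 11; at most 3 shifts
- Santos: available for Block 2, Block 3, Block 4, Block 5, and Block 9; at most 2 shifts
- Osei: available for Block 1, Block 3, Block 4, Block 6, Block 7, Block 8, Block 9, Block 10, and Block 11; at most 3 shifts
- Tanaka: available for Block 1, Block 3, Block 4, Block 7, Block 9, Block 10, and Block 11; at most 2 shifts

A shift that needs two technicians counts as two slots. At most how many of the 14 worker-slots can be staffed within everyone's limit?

14

Total capacity across all technicians is 3+3+3+3+2+3+2 = 19, and 14 slots are needed, so at most 14 can be filled.
An assignment achieving 14: Block 1→Petrov, Block 2→Baptiste, Block 3→Cho, Block 4→Delgado+Santos, Block 5→Baptiste+Petrov, Block 6→Petrov, Block 7→Cho, Block 8→Baptiste, Block 9→Delgado, Block 10→Cho, Block 11→Delgado+Osei.
Loads: Baptiste 3/3, Petrov 3/3, Cho 3/3, Delgado 3/3, Santos 1/2, Osei 1/3, Tanaka 0/2.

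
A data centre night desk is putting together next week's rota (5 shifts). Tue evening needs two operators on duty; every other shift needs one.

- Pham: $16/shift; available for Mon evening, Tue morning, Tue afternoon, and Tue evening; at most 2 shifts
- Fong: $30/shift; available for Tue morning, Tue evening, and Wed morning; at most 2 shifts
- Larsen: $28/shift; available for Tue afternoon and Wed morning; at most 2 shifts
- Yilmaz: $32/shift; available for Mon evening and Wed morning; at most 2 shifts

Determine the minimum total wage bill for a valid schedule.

$148

Tue evening can only be covered by Pham and Fong, so that assignment is forced.
Picking the cheapest available operator for each shift independently would cost $122, but that ignores the shift limits.
An optimal schedule: Mon evening→Pham, Tue morning→Fong, Tue afternoon→Larsen, Tue evening→Pham+Fong, Wed morning→Larsen.
Total: 16 + 30 + 28 + 16 + 30 + 28 = $148.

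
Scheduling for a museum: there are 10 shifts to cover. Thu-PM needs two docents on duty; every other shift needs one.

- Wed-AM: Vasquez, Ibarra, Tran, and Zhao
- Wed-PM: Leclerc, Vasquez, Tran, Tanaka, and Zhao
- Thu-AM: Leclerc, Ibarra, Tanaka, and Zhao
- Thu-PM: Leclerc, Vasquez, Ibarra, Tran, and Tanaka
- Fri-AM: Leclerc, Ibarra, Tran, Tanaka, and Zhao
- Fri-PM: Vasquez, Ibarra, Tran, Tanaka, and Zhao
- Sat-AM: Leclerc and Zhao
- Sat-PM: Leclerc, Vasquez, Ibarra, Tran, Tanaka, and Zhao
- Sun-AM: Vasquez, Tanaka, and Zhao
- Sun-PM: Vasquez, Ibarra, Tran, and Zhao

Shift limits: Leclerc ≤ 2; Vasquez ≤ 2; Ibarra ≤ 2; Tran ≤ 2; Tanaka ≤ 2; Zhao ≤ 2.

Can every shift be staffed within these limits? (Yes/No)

Yes

One valid schedule: Wed-AM→Vasquez, Wed-PM→Tran, Thu-AM→Leclerc, Thu-PM→Tran+Tanaka, Fri-AM→Ibarra, Fri-PM→Tanaka, Sat-AM→Leclerc, Sat-PM→Zhao, Sun-AM→Vasquez, Sun-PM→Ibarra.
Loads: Leclerc 2/2, Vasquez 2/2, Ibarra 2/2, Tran 2/2, Tanaka 2/2, Zhao 1/2 — all within limits.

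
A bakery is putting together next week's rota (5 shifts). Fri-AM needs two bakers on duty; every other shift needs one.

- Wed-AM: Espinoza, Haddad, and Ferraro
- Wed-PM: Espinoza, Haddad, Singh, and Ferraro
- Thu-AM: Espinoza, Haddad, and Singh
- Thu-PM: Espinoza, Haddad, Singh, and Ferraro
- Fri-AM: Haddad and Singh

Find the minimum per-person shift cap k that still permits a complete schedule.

With 4 bakers and 6 worker-slots to fill, someone must work at least ⌈6/4⌉ = 2 shifts, so k ≥ 2.
k = 2 works: Wed-AM→Espinoza, Wed-PM→Haddad, Thu-AM→Espinoza, Thu-PM→Singh, Fri-AM→Haddad+Singh.
Loads: Espinoza 2, Haddad 2, Singh 2, Ferraro 0 — all ≤ 2.

2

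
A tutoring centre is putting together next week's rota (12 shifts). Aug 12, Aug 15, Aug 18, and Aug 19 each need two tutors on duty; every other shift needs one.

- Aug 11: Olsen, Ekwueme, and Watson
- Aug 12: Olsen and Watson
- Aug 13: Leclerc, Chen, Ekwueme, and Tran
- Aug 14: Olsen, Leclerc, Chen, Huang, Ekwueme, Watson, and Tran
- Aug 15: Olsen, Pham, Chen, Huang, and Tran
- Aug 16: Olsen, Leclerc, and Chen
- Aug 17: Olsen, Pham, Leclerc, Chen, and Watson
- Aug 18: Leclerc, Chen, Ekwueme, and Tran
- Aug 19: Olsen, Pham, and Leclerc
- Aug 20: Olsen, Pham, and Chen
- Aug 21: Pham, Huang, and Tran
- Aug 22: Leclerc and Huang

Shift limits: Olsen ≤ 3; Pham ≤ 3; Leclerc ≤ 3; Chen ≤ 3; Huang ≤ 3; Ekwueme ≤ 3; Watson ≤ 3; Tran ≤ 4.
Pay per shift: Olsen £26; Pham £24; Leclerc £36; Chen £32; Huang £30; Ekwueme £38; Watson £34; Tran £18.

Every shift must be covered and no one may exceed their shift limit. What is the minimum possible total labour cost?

Aug 12 can only be covered by Olsen and Watson, so that assignment is forced.
Picking the cheapest available tutor for each shift independently would cost £386, but that ignores the shift limits.
An optimal schedule: Aug 11→Olsen, Aug 12→Olsen+Watson, Aug 13→Tran, Aug 14→Huang, Aug 15→Tran+Huang, Aug 16→Chen, Aug 17→Pham, Aug 18→Tran+Chen, Aug 19→Pham+Olsen, Aug 20→Pham, Aug 21→Tran, Aug 22→Huang.
Total: 26 + 26 + 34 + 18 + 30 + 18 + 30 + 32 + 24 + 18 + 32 + 24 + 26 + 24 + 18 + 30 = £410.

£410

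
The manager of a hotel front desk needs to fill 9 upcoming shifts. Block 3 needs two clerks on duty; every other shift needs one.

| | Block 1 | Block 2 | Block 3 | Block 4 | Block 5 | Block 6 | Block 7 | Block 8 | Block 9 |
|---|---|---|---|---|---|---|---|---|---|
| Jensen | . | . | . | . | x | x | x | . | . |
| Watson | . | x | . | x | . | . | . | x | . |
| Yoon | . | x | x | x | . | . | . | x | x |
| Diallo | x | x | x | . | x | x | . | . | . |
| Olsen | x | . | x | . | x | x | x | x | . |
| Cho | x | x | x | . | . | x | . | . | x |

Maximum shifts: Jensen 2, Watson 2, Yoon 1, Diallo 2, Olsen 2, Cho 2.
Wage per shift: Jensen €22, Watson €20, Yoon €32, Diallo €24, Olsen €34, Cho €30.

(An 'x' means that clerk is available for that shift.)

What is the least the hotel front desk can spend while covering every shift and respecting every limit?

€258

Picking the cheapest available clerk for each shift independently would cost €234, but that ignores the shift limits.
An optimal schedule: Block 1→Diallo, Block 2→Diallo, Block 3→Yoon+Olsen, Block 4→Watson, Block 5→Jensen, Block 6→Cho, Block 7→Jensen, Block 8→Watson, Block 9→Cho.
Total: 24 + 24 + 32 + 34 + 20 + 22 + 30 + 22 + 20 + 30 = €258.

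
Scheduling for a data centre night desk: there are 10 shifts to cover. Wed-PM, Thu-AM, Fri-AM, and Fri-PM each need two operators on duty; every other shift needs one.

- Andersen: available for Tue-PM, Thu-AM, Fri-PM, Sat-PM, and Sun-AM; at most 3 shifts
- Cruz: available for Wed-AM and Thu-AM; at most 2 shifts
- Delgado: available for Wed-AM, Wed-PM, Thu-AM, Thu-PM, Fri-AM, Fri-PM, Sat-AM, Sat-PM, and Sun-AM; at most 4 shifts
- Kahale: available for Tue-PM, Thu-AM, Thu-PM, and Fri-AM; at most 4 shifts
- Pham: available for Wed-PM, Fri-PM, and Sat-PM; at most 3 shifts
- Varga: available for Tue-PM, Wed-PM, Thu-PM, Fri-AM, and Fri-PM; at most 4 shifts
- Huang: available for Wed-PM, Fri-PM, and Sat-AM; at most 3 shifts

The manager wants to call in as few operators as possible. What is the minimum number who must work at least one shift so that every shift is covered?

4

14 slots to fill and no one can take more than 4, so at least ⌈14/4⌉ = 4 operators are needed.
Andersen, Delgado, Kahale, and Pham alone can cover everything: Tue-PM→Kahale, Wed-AM→Delgado, Wed-PM→Delgado+Pham, Thu-AM→Andersen+Kahale, Thu-PM→Kahale, Fri-AM→Delgado+Kahale, Fri-PM→Andersen+Pham, Sat-AM→Delgado, Sat-PM→Pham, Sun-AM→Andersen.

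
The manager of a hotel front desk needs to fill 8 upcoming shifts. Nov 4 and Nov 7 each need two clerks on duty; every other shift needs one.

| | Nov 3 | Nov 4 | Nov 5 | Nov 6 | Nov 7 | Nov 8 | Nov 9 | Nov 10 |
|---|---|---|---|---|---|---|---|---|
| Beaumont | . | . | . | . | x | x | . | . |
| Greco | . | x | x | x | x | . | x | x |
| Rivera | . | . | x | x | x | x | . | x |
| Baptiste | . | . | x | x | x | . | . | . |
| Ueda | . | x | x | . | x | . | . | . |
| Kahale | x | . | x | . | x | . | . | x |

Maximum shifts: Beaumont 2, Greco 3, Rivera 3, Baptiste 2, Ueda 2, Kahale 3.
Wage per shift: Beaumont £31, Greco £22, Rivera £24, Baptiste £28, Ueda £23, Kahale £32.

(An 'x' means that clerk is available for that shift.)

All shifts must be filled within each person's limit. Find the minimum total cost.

£244

Nov 3 can only be covered by Kahale, so that assignment is forced.
Nov 4 can only be covered by Greco and Ueda, so that assignment is forced.
Nov 9 can only be covered by Greco, so that assignment is forced.
Picking the cheapest available clerk for each shift independently would cost £234, but that ignores the shift limits.
An optimal schedule: Nov 3→Kahale, Nov 4→Greco+Ueda, Nov 5→Ueda, Nov 6→Greco, Nov 7→Rivera+Baptiste, Nov 8→Rivera, Nov 9→Greco, Nov 10→Rivera.
Total: 32 + 22 + 23 + 23 + 22 + 24 + 28 + 24 + 22 + 24 = £244.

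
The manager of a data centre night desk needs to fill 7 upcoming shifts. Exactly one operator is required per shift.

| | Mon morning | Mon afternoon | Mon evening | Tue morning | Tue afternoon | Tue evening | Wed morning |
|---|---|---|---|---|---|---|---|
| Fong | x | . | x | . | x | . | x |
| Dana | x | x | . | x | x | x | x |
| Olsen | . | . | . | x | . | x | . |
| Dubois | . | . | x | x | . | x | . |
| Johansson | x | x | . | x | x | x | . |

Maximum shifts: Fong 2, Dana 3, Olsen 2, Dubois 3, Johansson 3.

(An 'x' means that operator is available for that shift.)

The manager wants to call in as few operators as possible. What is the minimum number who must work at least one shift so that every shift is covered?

7 slots to fill and no one can take more than 3, so at least ⌈7/3⌉ = 3 operators are needed.
Fong, Dana, and Olsen alone can cover everything: Mon morning→Fong, Mon afternoon→Dana, Mon evening→Fong, Tue morning→Olsen, Tue afternoon→Dana, Tue evening→Olsen, Wed morning→Dana.

3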